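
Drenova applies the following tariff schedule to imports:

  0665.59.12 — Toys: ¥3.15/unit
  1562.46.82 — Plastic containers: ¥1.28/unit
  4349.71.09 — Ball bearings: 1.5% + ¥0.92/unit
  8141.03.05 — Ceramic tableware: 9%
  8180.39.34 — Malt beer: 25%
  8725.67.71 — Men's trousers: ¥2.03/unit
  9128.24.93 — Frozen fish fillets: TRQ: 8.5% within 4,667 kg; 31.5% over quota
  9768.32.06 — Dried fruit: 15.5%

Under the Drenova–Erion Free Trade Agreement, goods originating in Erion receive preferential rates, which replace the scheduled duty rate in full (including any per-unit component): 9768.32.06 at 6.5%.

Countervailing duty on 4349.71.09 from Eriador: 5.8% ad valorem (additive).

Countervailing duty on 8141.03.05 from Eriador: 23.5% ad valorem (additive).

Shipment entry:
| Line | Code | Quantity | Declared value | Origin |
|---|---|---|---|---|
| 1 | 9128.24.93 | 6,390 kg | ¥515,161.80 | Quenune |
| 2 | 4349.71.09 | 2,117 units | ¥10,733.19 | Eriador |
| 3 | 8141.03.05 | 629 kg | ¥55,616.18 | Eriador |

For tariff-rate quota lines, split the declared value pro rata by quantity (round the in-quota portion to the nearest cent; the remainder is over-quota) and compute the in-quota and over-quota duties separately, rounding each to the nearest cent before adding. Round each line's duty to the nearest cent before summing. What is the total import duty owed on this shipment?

Line 1 (9128.24.93, Quenune, 6,390 kg, ¥515,161.80):
Code 9128.24.93 is under a tariff-rate quota (threshold 4,667 kg). In-quota: 4,667 kg at 8.5%; over-quota: 1,723 kg at 31.5%.
Pro-rata value split: in-quota = ¥515,161.80 × 4,667/6,390 = ¥376,253.54; over-quota = ¥515,161.80 − ¥376,253.54 = ¥138,908.26.
In-quota duty = ¥376,253.54 × 8.5% = ¥31,981.55. Over-quota duty = ¥138,908.26 × 31.5% = ¥43,756.10.
Line duty = ¥31,981.55 + ¥43,756.10 = ¥75,737.65.
Line 2 (4349.71.09, Eriador, 2,117 units, ¥10,733.19):
Base rate for 4349.71.09 is 1.5% + ¥0.92/unit.
Additional duty on 4349.71.09 from Eriador: +5.8%. Applied ad valorem rate: 1.5% + 5.8% = 7.3%.
Duty = ¥10,733.19 × 7.3% + 2,117 × ¥0.92 = ¥2,731.16.
Line 3 (8141.03.05, Eriador, 629 kg, ¥55,616.18):
Base rate for 8141.03.05 is 9%.
Additional duty on 8141.03.05 from Eriador: +23.5%. Applied ad valorem rate: 9% + 23.5% = 32.5%.
Duty = ¥55,616.18 × 32.5% = ¥18,075.26.
Total = ¥75,737.65 + ¥2,731.16 + ¥18,075.26 = ¥96,544.07.

¥96,544.07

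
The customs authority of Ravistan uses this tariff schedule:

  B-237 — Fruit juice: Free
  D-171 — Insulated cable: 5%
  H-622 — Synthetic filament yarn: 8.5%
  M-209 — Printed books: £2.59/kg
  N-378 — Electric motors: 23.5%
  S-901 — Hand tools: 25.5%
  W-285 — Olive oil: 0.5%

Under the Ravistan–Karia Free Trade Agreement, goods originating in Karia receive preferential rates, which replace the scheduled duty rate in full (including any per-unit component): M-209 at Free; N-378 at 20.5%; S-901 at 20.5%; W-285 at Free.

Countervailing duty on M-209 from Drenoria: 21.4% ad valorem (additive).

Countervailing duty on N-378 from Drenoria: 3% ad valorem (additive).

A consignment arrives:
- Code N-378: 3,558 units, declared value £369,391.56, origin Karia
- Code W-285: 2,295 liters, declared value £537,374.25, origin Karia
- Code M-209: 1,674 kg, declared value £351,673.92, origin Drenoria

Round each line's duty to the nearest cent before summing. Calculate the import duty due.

£155,319.15

Line 1 (N-378, Karia, 3,558 units, £369,391.56):
Base rate for N-378 is 23.5%.
Origin Karia qualifies under the Ravistan–Karia agreement and N-378 is covered: preferential rate 20.5% applies instead.
The additional-duty order on N-378 targets Drenoria, not Karia; it does not apply.
Duty = £369,391.56 × 20.5% = £75,725.27.
Line 2 (W-285, Karia, 2,295 liters, £537,374.25):
Base rate for W-285 is 0.5%.
Origin Karia qualifies under the Ravistan–Karia agreement and W-285 is covered: preferential rate Free applies instead.
Duty = £537,374.25 × 0% = £0.00.
Line 3 (M-209, Drenoria, 1,674 kg, £351,673.92):
Base rate for M-209 is £2.59/kg.
M-209 has an FTA preferential rate, but origin Drenoria is not Karia; base rate stands.
Additional duty on M-209 from Drenoria: +21.4% ad valorem. Applied ad valorem rate = 21.4%.
Duty = £351,673.92 × 21.4% + 1,674 × £2.59 = £79,593.88.
Total = £75,725.27 + £0.00 + £79,593.88 = £155,319.15.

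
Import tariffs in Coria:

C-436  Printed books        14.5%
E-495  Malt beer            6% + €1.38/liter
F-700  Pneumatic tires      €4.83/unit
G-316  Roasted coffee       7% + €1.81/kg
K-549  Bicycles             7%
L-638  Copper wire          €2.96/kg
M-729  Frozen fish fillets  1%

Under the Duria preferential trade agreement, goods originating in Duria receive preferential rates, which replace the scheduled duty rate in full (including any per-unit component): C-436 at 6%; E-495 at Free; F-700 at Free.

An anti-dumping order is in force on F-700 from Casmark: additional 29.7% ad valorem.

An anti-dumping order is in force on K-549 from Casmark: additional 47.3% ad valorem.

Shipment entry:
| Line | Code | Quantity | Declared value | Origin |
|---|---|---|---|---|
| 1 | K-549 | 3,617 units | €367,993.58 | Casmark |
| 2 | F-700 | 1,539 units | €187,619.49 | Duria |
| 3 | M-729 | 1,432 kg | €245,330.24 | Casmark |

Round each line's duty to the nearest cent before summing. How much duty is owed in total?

€202,273.81

Line 1 (K-549, Casmark, 3,617 units, €367,993.58):
Base rate for K-549 is 7%.
Additional duty on K-549 from Casmark: +47.3%. Applied ad valorem rate: 7% + 47.3% = 54.3%.
Duty = €367,993.58 × 54.3% = €199,820.51.
Line 2 (F-700, Duria, 1,539 units, €187,619.49):
Base rate for F-700 is €4.83/unit.
Origin Duria qualifies under the Coria–Duria agreement and F-700 is covered: preferential rate Free applies instead.
The additional-duty order on F-700 targets Casmark, not Duria; it does not apply.
Duty = €187,619.49 × 0% = €0.00.
Line 3 (M-729, Casmark, 1,432 kg, €245,330.24):
Base rate for M-729 is 1%.
Duty = €245,330.24 × 1% = €2,453.30.
Total = €199,820.51 + €0.00 + €2,453.30 = €202,273.81.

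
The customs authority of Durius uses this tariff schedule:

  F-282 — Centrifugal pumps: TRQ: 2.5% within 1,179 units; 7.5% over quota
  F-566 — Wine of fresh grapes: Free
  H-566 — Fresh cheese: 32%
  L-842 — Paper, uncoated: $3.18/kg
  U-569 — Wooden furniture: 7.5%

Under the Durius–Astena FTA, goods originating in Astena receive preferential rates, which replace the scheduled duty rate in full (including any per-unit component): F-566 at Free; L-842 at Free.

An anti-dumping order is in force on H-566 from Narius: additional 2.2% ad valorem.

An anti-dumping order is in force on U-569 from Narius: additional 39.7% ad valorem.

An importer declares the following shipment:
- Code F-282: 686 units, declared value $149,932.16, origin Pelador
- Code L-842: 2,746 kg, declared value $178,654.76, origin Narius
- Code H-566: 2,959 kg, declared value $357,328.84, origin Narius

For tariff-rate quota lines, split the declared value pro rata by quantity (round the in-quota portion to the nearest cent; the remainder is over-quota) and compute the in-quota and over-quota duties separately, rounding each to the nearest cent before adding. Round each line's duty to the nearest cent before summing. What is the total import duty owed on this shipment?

Line 1 (F-282, Pelador, 686 units, $149,932.16):
Code F-282 is under a tariff-rate quota (threshold 1,179 units). Quantity 686 units is within the quota, so the in-quota rate 2.5% applies to the full value.
Duty = $149,932.16 × 2.5% = $3,748.30.
Line 2 (L-842, Narius, 2,746 kg, $178,654.76):
Base rate for L-842 is $3.18/kg.
L-842 has an FTA preferential rate, but origin Narius is not Astena; base rate stands.
Duty = 2,746 × $3.18 = $8,732.28.
Line 3 (H-566, Narius, 2,959 kg, $357,328.84):
Base rate for H-566 is 32%.
Additional duty on H-566 from Narius: +2.2%. Applied ad valorem rate: 32% + 2.2% = 34.2%.
Duty = $357,328.84 × 34.2% = $122,206.46.
Total = $3,748.30 + $8,732.28 + $122,206.46 = $134,687.04.

$134,687.04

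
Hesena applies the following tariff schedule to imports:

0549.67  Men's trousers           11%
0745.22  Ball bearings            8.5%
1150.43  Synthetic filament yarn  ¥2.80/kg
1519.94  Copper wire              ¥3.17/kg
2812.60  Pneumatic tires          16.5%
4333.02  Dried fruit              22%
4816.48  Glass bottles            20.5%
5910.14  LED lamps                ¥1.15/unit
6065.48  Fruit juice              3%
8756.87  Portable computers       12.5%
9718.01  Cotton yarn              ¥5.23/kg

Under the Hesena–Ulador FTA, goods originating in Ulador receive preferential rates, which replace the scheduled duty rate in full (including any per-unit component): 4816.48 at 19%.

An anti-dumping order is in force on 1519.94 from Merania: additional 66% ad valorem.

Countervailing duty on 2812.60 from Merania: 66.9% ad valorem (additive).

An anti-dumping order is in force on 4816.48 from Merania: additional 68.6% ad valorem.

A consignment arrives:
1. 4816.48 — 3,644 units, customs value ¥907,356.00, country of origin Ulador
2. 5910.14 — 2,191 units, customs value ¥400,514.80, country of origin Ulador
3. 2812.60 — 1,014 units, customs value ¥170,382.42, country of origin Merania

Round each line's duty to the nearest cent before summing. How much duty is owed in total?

¥317,016.23

Line 1 (4816.48, Ulador, 3,644 units, ¥907,356.00):
Base rate for 4816.48 is 20.5%.
Origin Ulador qualifies under the Hesena–Ulador agreement and 4816.48 is covered: preferential rate 19% applies instead.
The additional-duty order on 4816.48 targets Merania, not Ulador; it does not apply.
Duty = ¥907,356.00 × 19% = ¥172,397.64.
Line 2 (5910.14, Ulador, 2,191 units, ¥400,514.80):
Base rate for 5910.14 is ¥1.15/unit.
Origin Ulador is the FTA partner but 5910.14 is not on the preference list; base rate stands.
Duty = 2,191 × ¥1.15 = ¥2,519.65.
Line 3 (2812.60, Merania, 1,014 units, ¥170,382.42):
Base rate for 2812.60 is 16.5%.
Additional duty on 2812.60 from Merania: +66.9%. Applied ad valorem rate: 16.5% + 66.9% = 83.4%.
Duty = ¥170,382.42 × 83.4% = ¥142,098.94.
Total = ¥172,397.64 + ¥2,519.65 + ¥142,098.94 = ¥317,016.23.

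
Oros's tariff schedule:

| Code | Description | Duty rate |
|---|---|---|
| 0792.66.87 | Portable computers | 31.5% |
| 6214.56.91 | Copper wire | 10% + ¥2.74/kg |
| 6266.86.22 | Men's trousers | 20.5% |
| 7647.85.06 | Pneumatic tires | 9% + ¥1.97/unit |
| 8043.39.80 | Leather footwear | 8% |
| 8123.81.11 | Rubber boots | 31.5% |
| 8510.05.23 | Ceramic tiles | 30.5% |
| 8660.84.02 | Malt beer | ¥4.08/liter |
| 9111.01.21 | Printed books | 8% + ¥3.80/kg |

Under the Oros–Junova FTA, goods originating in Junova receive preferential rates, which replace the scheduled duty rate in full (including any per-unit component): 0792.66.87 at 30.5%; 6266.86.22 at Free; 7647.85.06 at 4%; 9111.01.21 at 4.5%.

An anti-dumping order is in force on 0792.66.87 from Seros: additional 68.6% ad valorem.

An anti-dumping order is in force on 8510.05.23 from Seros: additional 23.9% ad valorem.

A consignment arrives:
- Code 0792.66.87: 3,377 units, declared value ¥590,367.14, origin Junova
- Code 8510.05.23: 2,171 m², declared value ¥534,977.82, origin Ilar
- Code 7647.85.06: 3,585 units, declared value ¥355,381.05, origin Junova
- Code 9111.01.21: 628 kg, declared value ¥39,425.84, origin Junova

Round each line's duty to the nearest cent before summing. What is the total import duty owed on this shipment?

¥359,219.62

Line 1 (0792.66.87, Junova, 3,377 units, ¥590,367.14):
Base rate for 0792.66.87 is 31.5%.
Origin Junova qualifies under the Oros–Junova agreement and 0792.66.87 is covered: preferential rate 30.5% applies instead.
The additional-duty order on 0792.66.87 targets Seros, not Junova; it does not apply.
Duty = ¥590,367.14 × 30.5% = ¥180,061.98.
Line 2 (8510.05.23, Ilar, 2,171 m², ¥534,977.82):
Base rate for 8510.05.23 is 30.5%.
The additional-duty order on 8510.05.23 targets Seros, not Ilar; it does not apply.
Duty = ¥534,977.82 × 30.5% = ¥163,168.24.
Line 3 (7647.85.06, Junova, 3,585 units, ¥355,381.05):
Base rate for 7647.85.06 is 9% + ¥1.97/unit.
Origin Junova qualifies under the Oros–Junova agreement and 7647.85.06 is covered: preferential rate 4% applies instead.
Duty = ¥355,381.05 × 4% = ¥14,215.24.
Line 4 (9111.01.21, Junova, 628 kg, ¥39,425.84):
Base rate for 9111.01.21 is 8% + ¥3.80/kg.
Origin Junova qualifies under the Oros–Junova agreement and 9111.01.21 is covered: preferential rate 4.5% applies instead.
Duty = ¥39,425.84 × 4.5% = ¥1,774.16.
Total = ¥180,061.98 + ¥163,168.24 + ¥14,215.24 + ¥1,774.16 = ¥359,219.62.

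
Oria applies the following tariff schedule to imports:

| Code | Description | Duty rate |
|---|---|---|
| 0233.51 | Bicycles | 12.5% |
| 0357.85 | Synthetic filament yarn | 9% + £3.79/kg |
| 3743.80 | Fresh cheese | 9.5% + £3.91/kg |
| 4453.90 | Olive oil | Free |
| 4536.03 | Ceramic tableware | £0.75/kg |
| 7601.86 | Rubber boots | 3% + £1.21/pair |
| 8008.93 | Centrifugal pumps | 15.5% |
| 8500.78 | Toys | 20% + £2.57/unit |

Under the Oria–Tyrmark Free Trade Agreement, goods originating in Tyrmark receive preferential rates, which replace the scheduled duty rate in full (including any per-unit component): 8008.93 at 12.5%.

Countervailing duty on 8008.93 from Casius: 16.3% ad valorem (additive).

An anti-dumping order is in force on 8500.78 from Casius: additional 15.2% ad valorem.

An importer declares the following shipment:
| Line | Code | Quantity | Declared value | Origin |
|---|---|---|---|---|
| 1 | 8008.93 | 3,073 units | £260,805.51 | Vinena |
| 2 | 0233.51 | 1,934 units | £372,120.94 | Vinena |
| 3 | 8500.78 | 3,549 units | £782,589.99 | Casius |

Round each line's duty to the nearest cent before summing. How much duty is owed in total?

£371,532.58

Line 1 (8008.93, Vinena, 3,073 units, £260,805.51):
Base rate for 8008.93 is 15.5%.
8008.93 has an FTA preferential rate, but origin Vinena is not Tyrmark; base rate stands.
The additional-duty order on 8008.93 targets Casius, not Vinena; it does not apply.
Duty = £260,805.51 × 15.5% = £40,424.85.
Line 2 (0233.51, Vinena, 1,934 units, £372,120.94):
Base rate for 0233.51 is 12.5%.
Duty = £372,120.94 × 12.5% = £46,515.12.
Line 3 (8500.78, Casius, 3,549 units, £782,589.99):
Base rate for 8500.78 is 20% + £2.57/unit.
Additional duty on 8500.78 from Casius: +15.2%. Applied ad valorem rate: 20% + 15.2% = 35.2%.
Duty = £782,589.99 × 35.2% + 3,549 × £2.57 = £284,592.61.
Total = £40,424.85 + £46,515.12 + £284,592.61 = £371,532.58.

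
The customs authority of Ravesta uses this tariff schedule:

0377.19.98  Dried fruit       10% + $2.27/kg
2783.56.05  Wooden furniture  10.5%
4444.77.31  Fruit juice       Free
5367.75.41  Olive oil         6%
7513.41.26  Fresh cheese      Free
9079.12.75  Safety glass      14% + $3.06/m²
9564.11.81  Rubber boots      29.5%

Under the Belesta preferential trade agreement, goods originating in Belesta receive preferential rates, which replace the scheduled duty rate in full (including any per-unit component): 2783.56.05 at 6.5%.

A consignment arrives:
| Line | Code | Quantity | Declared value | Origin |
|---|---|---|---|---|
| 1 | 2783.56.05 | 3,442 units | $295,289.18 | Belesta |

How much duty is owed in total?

$19,193.80

Line 1 (2783.56.05, Belesta, 3,442 units, $295,289.18):
Base rate for 2783.56.05 is 10.5%.
Origin Belesta qualifies under the Ravesta–Belesta agreement and 2783.56.05 is covered: preferential rate 6.5% applies instead.
Duty = $295,289.18 × 6.5% = $19,193.80.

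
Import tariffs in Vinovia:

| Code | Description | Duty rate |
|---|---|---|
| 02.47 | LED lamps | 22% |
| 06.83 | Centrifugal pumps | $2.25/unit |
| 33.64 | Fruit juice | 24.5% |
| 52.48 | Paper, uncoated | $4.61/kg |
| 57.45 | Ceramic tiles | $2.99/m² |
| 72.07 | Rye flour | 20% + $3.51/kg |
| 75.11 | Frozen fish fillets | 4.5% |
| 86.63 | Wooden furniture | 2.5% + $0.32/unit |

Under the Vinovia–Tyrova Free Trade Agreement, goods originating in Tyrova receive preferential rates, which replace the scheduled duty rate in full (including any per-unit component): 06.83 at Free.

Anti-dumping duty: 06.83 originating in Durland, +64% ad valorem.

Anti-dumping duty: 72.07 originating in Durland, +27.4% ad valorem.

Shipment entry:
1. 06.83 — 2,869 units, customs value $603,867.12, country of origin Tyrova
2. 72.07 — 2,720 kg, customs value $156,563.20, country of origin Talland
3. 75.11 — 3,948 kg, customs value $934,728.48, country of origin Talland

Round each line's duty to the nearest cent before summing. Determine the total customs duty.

Line 1 (06.83, Tyrova, 2,869 units, $603,867.12):
Base rate for 06.83 is $2.25/unit.
Origin Tyrova qualifies under the Vinovia–Tyrova agreement and 06.83 is covered: preferential rate Free applies instead.
The additional-duty order on 06.83 targets Durland, not Tyrova; it does not apply.
Duty = $603,867.12 × 0% = $0.00.
Line 2 (72.07, Talland, 2,720 kg, $156,563.20):
Base rate for 72.07 is 20% + $3.51/kg.
The additional-duty order on 72.07 targets Durland, not Talland; it does not apply.
Duty = $156,563.20 × 20% + 2,720 × $3.51 = $40,859.84.
Line 3 (75.11, Talland, 3,948 kg, $934,728.48):
Base rate for 75.11 is 4.5%.
Duty = $934,728.48 × 4.5% = $42,062.78.
Total = $0.00 + $40,859.84 + $42,062.78 = $82,922.62.

$82,922.62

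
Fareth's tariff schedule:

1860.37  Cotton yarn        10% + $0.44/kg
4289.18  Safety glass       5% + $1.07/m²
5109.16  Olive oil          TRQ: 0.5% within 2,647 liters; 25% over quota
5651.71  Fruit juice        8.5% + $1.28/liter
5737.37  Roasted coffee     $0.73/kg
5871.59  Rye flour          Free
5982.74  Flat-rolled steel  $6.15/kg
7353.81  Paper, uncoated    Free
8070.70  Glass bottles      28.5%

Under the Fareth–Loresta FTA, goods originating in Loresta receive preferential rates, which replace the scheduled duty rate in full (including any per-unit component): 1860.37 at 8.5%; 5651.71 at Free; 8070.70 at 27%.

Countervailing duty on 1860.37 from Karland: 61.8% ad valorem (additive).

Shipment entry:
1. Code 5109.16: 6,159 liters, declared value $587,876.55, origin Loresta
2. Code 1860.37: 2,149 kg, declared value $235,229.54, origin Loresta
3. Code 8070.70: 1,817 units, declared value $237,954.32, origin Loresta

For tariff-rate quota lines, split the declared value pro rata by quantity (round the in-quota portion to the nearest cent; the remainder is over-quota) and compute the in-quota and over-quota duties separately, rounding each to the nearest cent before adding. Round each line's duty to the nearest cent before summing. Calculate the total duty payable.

$169,310.56

Line 1 (5109.16, Loresta, 6,159 liters, $587,876.55):
Code 5109.16 is under a tariff-rate quota (threshold 2,647 liters). In-quota: 2,647 liters at 0.5%; over-quota: 3,512 liters at 25%.
Pro-rata value split: in-quota = $587,876.55 × 2,647/6,159 = $252,656.15; over-quota = $587,876.55 − $252,656.15 = $335,220.40.
In-quota duty = $252,656.15 × 0.5% = $1,263.28. Over-quota duty = $335,220.40 × 25% = $83,805.10.
Line duty = $1,263.28 + $83,805.10 = $85,068.38.
Line 2 (1860.37, Loresta, 2,149 kg, $235,229.54):
Base rate for 1860.37 is 10% + $0.44/kg.
Origin Loresta qualifies under the Fareth–Loresta agreement and 1860.37 is covered: preferential rate 8.5% applies instead.
The additional-duty order on 1860.37 targets Karland, not Loresta; it does not apply.
Duty = $235,229.54 × 8.5% = $19,994.51.
Line 3 (8070.70, Loresta, 1,817 units, $237,954.32):
Base rate for 8070.70 is 28.5%.
Origin Loresta qualifies under the Fareth–Loresta agreement and 8070.70 is covered: preferential rate 27% applies instead.
Duty = $237,954.32 × 27% = $64,247.67.
Total = $85,068.38 + $19,994.51 + $64,247.67 = $169,310.56.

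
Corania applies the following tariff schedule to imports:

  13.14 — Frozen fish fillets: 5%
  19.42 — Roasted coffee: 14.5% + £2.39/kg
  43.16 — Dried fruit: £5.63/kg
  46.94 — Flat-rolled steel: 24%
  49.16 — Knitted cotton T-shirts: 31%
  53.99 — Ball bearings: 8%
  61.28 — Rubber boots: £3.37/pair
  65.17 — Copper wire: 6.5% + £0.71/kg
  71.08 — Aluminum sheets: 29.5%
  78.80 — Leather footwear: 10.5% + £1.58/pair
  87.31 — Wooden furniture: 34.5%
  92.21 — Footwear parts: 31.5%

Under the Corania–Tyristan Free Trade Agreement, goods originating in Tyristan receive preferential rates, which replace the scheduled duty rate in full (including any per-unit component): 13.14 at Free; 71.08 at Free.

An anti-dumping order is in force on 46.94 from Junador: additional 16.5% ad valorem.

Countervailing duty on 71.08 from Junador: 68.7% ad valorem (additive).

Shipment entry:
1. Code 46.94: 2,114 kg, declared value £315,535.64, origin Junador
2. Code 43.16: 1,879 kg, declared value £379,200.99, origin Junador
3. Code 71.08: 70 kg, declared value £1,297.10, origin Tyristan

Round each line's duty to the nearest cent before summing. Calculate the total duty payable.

Line 1 (46.94, Junador, 2,114 kg, £315,535.64):
Base rate for 46.94 is 24%.
Additional duty on 46.94 from Junador: +16.5%. Applied ad valorem rate: 24% + 16.5% = 40.5%.
Duty = £315,535.64 × 40.5% = £127,791.93.
Line 2 (43.16, Junador, 1,879 kg, £379,200.99):
Base rate for 43.16 is £5.63/kg.
Duty = 1,879 × £5.63 = £10,578.77.
Line 3 (71.08, Tyristan, 70 kg, £1,297.10):
Base rate for 71.08 is 29.5%.
Origin Tyristan qualifies under the Corania–Tyristan agreement and 71.08 is covered: preferential rate Free applies instead.
The additional-duty order on 71.08 targets Junador, not Tyristan; it does not apply.
Duty = £1,297.10 × 0% = £0.00.
Total = £127,791.93 + £10,578.77 + £0.00 = £138,370.70.

£138,370.70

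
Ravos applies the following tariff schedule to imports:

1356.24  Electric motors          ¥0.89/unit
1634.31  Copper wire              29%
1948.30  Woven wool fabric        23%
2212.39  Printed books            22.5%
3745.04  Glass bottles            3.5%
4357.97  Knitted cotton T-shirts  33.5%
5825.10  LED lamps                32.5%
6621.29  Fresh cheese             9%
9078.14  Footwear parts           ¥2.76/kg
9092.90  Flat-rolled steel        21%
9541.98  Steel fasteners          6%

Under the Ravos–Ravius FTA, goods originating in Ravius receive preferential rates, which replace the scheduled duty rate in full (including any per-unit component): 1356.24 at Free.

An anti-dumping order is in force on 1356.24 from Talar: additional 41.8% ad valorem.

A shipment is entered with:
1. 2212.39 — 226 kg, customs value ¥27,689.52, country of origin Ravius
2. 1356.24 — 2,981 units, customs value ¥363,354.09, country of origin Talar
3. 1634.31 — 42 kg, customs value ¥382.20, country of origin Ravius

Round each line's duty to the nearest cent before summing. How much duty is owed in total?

¥160,876.08

Line 1 (2212.39, Ravius, 226 kg, ¥27,689.52):
Base rate for 2212.39 is 22.5%.
Origin Ravius is the FTA partner but 2212.39 is not on the preference list; base rate stands.
Duty = ¥27,689.52 × 22.5% = ¥6,230.14.
Line 2 (1356.24, Talar, 2,981 units, ¥363,354.09):
Base rate for 1356.24 is ¥0.89/unit.
1356.24 has an FTA preferential rate, but origin Talar is not Ravius; base rate stands.
Additional duty on 1356.24 from Talar: +41.8% ad valorem. Applied ad valorem rate = 41.8%.
Duty = ¥363,354.09 × 41.8% + 2,981 × ¥0.89 = ¥154,535.10.
Line 3 (1634.31, Ravius, 42 kg, ¥382.20):
Base rate for 1634.31 is 29%.
Origin Ravius is the FTA partner but 1634.31 is not on the preference list; base rate stands.
Duty = ¥382.20 × 29% = ¥110.84.
Total = ¥6,230.14 + ¥154,535.10 + ¥110.84 = ¥160,876.08.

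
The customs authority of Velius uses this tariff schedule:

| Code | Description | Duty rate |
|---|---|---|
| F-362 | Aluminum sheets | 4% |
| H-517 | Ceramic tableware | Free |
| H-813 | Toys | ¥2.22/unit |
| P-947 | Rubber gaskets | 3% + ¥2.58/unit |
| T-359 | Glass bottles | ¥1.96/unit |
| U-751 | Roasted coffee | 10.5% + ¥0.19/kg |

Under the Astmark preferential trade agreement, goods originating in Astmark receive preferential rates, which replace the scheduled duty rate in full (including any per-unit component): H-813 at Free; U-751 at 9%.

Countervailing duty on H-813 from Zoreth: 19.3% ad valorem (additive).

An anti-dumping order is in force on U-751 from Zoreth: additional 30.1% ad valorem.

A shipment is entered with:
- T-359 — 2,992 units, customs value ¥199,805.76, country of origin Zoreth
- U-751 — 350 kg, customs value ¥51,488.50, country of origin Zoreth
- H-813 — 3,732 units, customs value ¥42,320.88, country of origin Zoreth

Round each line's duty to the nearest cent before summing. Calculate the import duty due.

Line 1 (T-359, Zoreth, 2,992 units, ¥199,805.76):
Base rate for T-359 is ¥1.96/unit.
Duty = 2,992 × ¥1.96 = ¥5,864.32.
Line 2 (U-751, Zoreth, 350 kg, ¥51,488.50):
Base rate for U-751 is 10.5% + ¥0.19/kg.
U-751 has an FTA preferential rate, but origin Zoreth is not Astmark; base rate stands.
Additional duty on U-751 from Zoreth: +30.1%. Applied ad valorem rate: 10.5% + 30.1% = 40.6%.
Duty = ¥51,488.50 × 40.6% + 350 × ¥0.19 = ¥20,970.83.
Line 3 (H-813, Zoreth, 3,732 units, ¥42,320.88):
Base rate for H-813 is ¥2.22/unit.
H-813 has an FTA preferential rate, but origin Zoreth is not Astmark; base rate stands.
Additional duty on H-813 from Zoreth: +19.3% ad valorem. Applied ad valorem rate = 19.3%.
Duty = ¥42,320.88 × 19.3% + 3,732 × ¥2.22 = ¥16,452.97.
Total = ¥5,864.32 + ¥20,970.83 + ¥16,452.97 = ¥43,288.12.

¥43,288.12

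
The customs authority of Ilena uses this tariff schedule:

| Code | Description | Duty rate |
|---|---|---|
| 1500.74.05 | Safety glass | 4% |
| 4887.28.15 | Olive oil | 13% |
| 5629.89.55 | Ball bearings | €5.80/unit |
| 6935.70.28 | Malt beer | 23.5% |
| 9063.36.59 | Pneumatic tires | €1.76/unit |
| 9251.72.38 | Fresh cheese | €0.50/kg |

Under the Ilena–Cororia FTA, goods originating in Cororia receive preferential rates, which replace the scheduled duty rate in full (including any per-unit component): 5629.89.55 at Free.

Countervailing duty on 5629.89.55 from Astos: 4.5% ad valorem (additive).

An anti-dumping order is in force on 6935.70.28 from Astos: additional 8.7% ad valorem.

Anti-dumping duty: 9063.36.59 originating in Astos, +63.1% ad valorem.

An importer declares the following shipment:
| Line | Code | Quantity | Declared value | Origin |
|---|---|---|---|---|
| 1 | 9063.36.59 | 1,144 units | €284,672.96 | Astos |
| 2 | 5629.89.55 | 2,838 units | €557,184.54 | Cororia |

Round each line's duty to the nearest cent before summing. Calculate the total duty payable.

€181,642.08

Line 1 (9063.36.59, Astos, 1,144 units, €284,672.96):
Base rate for 9063.36.59 is €1.76/unit.
Additional duty on 9063.36.59 from Astos: +63.1% ad valorem. Applied ad valorem rate = 63.1%.
Duty = €284,672.96 × 63.1% + 1,144 × €1.76 = €181,642.08.
Line 2 (5629.89.55, Cororia, 2,838 units, €557,184.54):
Base rate for 5629.89.55 is €5.80/unit.
Origin Cororia qualifies under the Ilena–Cororia agreement and 5629.89.55 is covered: preferential rate Free applies instead.
The additional-duty order on 5629.89.55 targets Astos, not Cororia; it does not apply.
Duty = €557,184.54 × 0% = €0.00.
Total = €181,642.08 + €0.00 = €181,642.08.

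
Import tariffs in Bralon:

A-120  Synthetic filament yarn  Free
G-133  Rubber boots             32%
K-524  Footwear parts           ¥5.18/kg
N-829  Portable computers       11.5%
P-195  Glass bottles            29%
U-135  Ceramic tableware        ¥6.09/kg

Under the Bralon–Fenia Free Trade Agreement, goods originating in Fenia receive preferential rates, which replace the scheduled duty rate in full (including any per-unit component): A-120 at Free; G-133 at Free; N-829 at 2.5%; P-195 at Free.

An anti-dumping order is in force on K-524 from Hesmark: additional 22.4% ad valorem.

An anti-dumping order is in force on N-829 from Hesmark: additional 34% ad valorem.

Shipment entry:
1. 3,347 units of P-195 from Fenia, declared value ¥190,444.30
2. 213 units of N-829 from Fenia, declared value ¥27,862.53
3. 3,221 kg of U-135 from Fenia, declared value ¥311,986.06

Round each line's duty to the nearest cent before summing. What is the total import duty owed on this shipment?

Line 1 (P-195, Fenia, 3,347 units, ¥190,444.30):
Base rate for P-195 is 29%.
Origin Fenia qualifies under the Bralon–Fenia agreement and P-195 is covered: preferential rate Free applies instead.
Duty = ¥190,444.30 × 0% = ¥0.00.
Line 2 (N-829, Fenia, 213 units, ¥27,862.53):
Base rate for N-829 is 11.5%.
Origin Fenia qualifies under the Bralon–Fenia agreement and N-829 is covered: preferential rate 2.5% applies instead.
The additional-duty order on N-829 targets Hesmark, not Fenia; it does not apply.
Duty = ¥27,862.53 × 2.5% = ¥696.56.
Line 3 (U-135, Fenia, 3,221 kg, ¥311,986.06):
Base rate for U-135 is ¥6.09/kg.
Origin Fenia is the FTA partner but U-135 is not on the preference list; base rate stands.
Duty = 3,221 × ¥6.09 = ¥19,615.89.
Total = ¥0.00 + ¥696.56 + ¥19,615.89 = ¥20,312.45.

¥20,312.45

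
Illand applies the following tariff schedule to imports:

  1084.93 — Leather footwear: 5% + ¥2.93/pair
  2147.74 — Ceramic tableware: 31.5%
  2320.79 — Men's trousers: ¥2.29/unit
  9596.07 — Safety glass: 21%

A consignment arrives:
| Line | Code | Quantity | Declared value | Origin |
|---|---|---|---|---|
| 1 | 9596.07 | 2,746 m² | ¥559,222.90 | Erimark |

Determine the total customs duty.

¥117,436.81

Line 1 (9596.07, Erimark, 2,746 m², ¥559,222.90):
Base rate for 9596.07 is 21%.
Duty = ¥559,222.90 × 21% = ¥117,436.81.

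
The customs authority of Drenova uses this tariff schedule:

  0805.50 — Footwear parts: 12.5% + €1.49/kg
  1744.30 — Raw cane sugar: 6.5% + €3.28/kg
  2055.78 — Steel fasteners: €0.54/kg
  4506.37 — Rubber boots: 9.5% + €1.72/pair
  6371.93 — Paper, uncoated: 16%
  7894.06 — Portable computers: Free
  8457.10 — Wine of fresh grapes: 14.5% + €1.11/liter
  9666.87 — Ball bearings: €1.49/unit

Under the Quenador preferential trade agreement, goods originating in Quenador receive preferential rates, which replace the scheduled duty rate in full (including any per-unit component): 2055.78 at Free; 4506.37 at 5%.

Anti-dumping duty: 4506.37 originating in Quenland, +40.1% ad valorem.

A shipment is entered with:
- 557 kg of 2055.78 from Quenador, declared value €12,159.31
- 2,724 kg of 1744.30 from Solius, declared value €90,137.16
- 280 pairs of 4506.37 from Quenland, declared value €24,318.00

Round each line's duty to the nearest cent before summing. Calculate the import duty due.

Line 1 (2055.78, Quenador, 557 kg, €12,159.31):
Base rate for 2055.78 is €0.54/kg.
Origin Quenador qualifies under the Drenova–Quenador agreement and 2055.78 is covered: preferential rate Free applies instead.
Duty = €12,159.31 × 0% = €0.00.
Line 2 (1744.30, Solius, 2,724 kg, €90,137.16):
Base rate for 1744.30 is 6.5% + €3.28/kg.
Duty = €90,137.16 × 6.5% + 2,724 × €3.28 = €14,793.64.
Line 3 (4506.37, Quenland, 280 pairs, €24,318.00):
Base rate for 4506.37 is 9.5% + €1.72/pair.
4506.37 has an FTA preferential rate, but origin Quenland is not Quenador; base rate stands.
Additional duty on 4506.37 from Quenland: +40.1%. Applied ad valorem rate: 9.5% + 40.1% = 49.6%.
Duty = €24,318.00 × 49.6% + 280 × €1.72 = €12,543.33.
Total = €0.00 + €14,793.64 + €12,543.33 = €27,336.97.

€27,336.97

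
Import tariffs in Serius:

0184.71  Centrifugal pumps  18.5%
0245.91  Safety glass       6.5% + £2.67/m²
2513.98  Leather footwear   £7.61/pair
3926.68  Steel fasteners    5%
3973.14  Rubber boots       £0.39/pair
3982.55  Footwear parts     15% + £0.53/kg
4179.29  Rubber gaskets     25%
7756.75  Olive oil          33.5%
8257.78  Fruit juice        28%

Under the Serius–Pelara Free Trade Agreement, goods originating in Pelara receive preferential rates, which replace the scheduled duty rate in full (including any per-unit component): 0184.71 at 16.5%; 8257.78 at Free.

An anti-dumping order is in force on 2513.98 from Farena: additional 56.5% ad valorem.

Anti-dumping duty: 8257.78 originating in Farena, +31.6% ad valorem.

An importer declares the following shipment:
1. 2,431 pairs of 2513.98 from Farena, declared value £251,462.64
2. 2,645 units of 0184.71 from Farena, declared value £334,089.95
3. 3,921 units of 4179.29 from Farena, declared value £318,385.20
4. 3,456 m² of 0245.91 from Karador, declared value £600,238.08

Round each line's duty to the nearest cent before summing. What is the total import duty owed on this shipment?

£350,222.24

Line 1 (2513.98, Farena, 2,431 pairs, £251,462.64):
Base rate for 2513.98 is £7.61/pair.
Additional duty on 2513.98 from Farena: +56.5% ad valorem. Applied ad valorem rate = 56.5%.
Duty = £251,462.64 × 56.5% + 2,431 × £7.61 = £160,576.30.
Line 2 (0184.71, Farena, 2,645 units, £334,089.95):
Base rate for 0184.71 is 18.5%.
0184.71 has an FTA preferential rate, but origin Farena is not Pelara; base rate stands.
Duty = £334,089.95 × 18.5% = £61,806.64.
Line 3 (4179.29, Farena, 3,921 units, £318,385.20):
Base rate for 4179.29 is 25%.
Duty = £318,385.20 × 25% = £79,596.30.
Line 4 (0245.91, Karador, 3,456 m², £600,238.08):
Base rate for 0245.91 is 6.5% + £2.67/m².
Duty = £600,238.08 × 6.5% + 3,456 × £2.67 = £48,243.00.
Total = £160,576.30 + £61,806.64 + £79,596.30 + £48,243.00 = £350,222.24.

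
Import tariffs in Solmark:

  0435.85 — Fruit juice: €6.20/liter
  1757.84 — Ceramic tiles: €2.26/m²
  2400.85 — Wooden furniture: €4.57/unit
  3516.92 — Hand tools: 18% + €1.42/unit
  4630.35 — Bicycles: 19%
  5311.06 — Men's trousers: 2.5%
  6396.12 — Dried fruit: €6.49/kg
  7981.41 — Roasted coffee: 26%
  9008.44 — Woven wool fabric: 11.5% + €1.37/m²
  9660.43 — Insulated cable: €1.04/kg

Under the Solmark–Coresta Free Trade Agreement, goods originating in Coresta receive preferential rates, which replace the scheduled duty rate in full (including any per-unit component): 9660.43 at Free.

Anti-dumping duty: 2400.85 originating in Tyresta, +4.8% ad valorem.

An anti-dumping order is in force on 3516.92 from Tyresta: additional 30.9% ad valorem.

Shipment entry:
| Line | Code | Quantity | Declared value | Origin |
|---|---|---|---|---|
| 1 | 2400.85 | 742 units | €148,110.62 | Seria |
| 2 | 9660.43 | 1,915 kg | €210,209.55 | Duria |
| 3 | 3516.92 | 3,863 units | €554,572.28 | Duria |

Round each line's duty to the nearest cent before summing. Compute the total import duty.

€110,691.01

Line 1 (2400.85, Seria, 742 units, €148,110.62):
Base rate for 2400.85 is €4.57/unit.
The additional-duty order on 2400.85 targets Tyresta, not Seria; it does not apply.
Duty = 742 × €4.57 = €3,390.94.
Line 2 (9660.43, Duria, 1,915 kg, €210,209.55):
Base rate for 9660.43 is €1.04/kg.
9660.43 has an FTA preferential rate, but origin Duria is not Coresta; base rate stands.
Duty = 1,915 × €1.04 = €1,991.60.
Line 3 (3516.92, Duria, 3,863 units, €554,572.28):
Base rate for 3516.92 is 18% + €1.42/unit.
The additional-duty order on 3516.92 targets Tyresta, not Duria; it does not apply.
Duty = €554,572.28 × 18% + 3,863 × €1.42 = €105,308.47.
Total = €3,390.94 + €1,991.60 + €105,308.47 = €110,691.01.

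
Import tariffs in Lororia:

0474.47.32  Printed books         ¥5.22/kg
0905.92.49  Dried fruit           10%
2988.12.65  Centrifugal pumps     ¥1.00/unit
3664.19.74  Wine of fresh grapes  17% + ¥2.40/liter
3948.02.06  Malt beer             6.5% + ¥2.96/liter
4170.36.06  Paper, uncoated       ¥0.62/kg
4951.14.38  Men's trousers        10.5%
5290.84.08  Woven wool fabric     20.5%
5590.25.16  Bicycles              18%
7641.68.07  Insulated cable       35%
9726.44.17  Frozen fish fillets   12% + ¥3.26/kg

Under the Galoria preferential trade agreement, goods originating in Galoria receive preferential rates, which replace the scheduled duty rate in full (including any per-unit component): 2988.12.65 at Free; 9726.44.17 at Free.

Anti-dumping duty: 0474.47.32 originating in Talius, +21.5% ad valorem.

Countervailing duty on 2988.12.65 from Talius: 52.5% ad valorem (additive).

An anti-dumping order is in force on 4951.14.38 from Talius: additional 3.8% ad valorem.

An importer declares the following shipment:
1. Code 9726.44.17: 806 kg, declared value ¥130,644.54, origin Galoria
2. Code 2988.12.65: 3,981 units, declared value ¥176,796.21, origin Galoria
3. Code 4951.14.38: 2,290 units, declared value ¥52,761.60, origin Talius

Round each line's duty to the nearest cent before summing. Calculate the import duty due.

¥7,544.91

Line 1 (9726.44.17, Galoria, 806 kg, ¥130,644.54):
Base rate for 9726.44.17 is 12% + ¥3.26/kg.
Origin Galoria qualifies under the Lororia–Galoria agreement and 9726.44.17 is covered: preferential rate Free applies instead.
Duty = ¥130,644.54 × 0% = ¥0.00.
Line 2 (2988.12.65, Galoria, 3,981 units, ¥176,796.21):
Base rate for 2988.12.65 is ¥1.00/unit.
Origin Galoria qualifies under the Lororia–Galoria agreement and 2988.12.65 is covered: preferential rate Free applies instead.
The additional-duty order on 2988.12.65 targets Talius, not Galoria; it does not apply.
Duty = ¥176,796.21 × 0% = ¥0.00.
Line 3 (4951.14.38, Talius, 2,290 units, ¥52,761.60):
Base rate for 4951.14.38 is 10.5%.
Additional duty on 4951.14.38 from Talius: +3.8%. Applied ad valorem rate: 10.5% + 3.8% = 14.3%.
Duty = ¥52,761.60 × 14.3% = ¥7,544.91.
Total = ¥0.00 + ¥0.00 + ¥7,544.91 = ¥7,544.91.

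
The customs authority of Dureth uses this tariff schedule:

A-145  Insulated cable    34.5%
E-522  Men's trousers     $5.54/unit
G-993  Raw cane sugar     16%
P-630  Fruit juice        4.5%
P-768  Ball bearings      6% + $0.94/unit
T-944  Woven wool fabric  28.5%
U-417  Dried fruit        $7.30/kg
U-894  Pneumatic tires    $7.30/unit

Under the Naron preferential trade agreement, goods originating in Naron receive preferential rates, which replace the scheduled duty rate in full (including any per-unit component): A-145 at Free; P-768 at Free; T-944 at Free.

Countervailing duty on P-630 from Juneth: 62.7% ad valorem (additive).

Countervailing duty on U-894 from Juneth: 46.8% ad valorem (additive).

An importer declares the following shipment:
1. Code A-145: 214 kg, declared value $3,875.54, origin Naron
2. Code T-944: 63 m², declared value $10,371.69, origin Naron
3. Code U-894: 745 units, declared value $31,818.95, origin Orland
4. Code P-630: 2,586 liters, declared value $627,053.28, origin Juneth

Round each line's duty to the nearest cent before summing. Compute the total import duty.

Line 1 (A-145, Naron, 214 kg, $3,875.54):
Base rate for A-145 is 34.5%.
Origin Naron qualifies under the Dureth–Naron agreement and A-145 is covered: preferential rate Free applies instead.
Duty = $3,875.54 × 0% = $0.00.
Line 2 (T-944, Naron, 63 m², $10,371.69):
Base rate for T-944 is 28.5%.
Origin Naron qualifies under the Dureth–Naron agreement and T-944 is covered: preferential rate Free applies instead.
Duty = $10,371.69 × 0% = $0.00.
Line 3 (U-894, Orland, 745 units, $31,818.95):
Base rate for U-894 is $7.30/unit.
The additional-duty order on U-894 targets Juneth, not Orland; it does not apply.
Duty = 745 × $7.30 = $5,438.50.
Line 4 (P-630, Juneth, 2,586 liters, $627,053.28):
Base rate for P-630 is 4.5%.
Additional duty on P-630 from Juneth: +62.7%. Applied ad valorem rate: 4.5% + 62.7% = 67.2%.
Duty = $627,053.28 × 67.2% = $421,379.80.
Total = $0.00 + $0.00 + $5,438.50 + $421,379.80 = $426,818.30.

$426,818.30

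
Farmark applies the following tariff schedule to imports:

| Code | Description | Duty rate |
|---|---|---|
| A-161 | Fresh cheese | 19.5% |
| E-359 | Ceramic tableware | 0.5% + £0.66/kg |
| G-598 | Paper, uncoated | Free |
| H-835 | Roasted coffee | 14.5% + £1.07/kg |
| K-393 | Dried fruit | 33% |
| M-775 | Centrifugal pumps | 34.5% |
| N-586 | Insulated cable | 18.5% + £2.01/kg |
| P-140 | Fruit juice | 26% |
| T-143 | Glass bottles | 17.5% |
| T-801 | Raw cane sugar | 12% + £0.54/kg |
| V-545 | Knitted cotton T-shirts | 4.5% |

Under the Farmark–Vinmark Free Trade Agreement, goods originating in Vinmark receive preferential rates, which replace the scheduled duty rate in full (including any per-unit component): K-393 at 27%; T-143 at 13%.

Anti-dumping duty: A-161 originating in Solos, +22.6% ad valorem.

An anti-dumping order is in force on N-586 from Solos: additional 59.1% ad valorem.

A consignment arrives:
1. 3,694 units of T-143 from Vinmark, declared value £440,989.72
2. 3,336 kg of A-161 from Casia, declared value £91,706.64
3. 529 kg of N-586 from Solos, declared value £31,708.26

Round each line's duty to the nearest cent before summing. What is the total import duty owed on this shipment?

£100,880.35

Line 1 (T-143, Vinmark, 3,694 units, £440,989.72):
Base rate for T-143 is 17.5%.
Origin Vinmark qualifies under the Farmark–Vinmark agreement and T-143 is covered: preferential rate 13% applies instead.
Duty = £440,989.72 × 13% = £57,328.66.
Line 2 (A-161, Casia, 3,336 kg, £91,706.64):
Base rate for A-161 is 19.5%.
The additional-duty order on A-161 targets Solos, not Casia; it does not apply.
Duty = £91,706.64 × 19.5% = £17,882.79.
Line 3 (N-586, Solos, 529 kg, £31,708.26):
Base rate for N-586 is 18.5% + £2.01/kg.
Additional duty on N-586 from Solos: +59.1%. Applied ad valorem rate: 18.5% + 59.1% = 77.6%.
Duty = £31,708.26 × 77.6% + 529 × £2.01 = £25,668.90.
Total = £57,328.66 + £17,882.79 + £25,668.90 = £100,880.35.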